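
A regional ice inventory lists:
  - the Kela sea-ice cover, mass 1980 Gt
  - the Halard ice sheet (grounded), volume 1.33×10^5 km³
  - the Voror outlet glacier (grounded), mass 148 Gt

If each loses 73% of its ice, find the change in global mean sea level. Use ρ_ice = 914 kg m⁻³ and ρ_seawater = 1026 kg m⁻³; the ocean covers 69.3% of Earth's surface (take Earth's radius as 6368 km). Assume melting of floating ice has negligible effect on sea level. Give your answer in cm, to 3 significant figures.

The Kela sea-ice cover is floating and already displaces its own weight of water, so its melt adds essentially nothing to sea level.
Halard: 0.73 × 1.33×10^5 km³ × (914/1026) = 8.649×10^4 km³ of water.
Voror: 0.73 × 148 Gt = 1.080×10^14 kg; dividing by ρ_w = 1026 kg m⁻³ gives 1.053×10^11 m³ of water.
Total added water ≈ 8.660×10^13 m³ over 3.53×10^14 m² → Δh = 0.245 m = 24.5 cm.

≈ 24.5 cm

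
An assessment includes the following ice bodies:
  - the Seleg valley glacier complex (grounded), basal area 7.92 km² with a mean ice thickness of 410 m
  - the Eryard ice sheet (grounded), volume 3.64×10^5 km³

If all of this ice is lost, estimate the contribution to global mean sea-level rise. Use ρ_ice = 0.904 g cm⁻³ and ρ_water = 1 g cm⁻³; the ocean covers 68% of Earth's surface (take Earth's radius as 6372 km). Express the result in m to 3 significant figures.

≈ 0.948 m

Seleg: ice volume = 7.92 km² × 410 m = 3.247 km³; 3.247 × (904/1000) = 2.935 km³ of water.
Eryard: 3.64×10^5 km³ × (904/1000) = 3.291×10^5 km³ of water.
Total added water ≈ 3.291×10^14 m³ over 3.47×10^14 m² → Δh = 0.948 m.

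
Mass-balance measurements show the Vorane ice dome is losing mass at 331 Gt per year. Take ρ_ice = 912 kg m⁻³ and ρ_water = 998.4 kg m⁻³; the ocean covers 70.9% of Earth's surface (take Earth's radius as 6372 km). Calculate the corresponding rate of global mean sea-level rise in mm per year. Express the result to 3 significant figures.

ρ_w = 998.4 kg m⁻³. Annual water volume added = 331 Gt / ρ_w = 3.310×10^14 kg / 998.4 kg m⁻³ = 3.315×10^11 m³.
Δh per year = 3.315×10^11 / 3.62×10^14 = 9.16×10^-4 m = 0.916 mm.

≈ 0.916 mm/yr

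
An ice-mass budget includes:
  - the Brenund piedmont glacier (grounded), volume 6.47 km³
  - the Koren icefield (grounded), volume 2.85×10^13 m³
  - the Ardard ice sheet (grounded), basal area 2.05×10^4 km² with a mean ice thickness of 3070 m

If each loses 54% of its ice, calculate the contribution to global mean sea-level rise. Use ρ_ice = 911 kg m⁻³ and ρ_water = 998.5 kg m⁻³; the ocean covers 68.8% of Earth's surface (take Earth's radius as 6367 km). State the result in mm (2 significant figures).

Brenund: 0.54 × 6.47 km³ × (911/998.5) = 3.188 km³ of water.
Koren: 0.54 × 2.85×10^13 m³ × (911/998.5) = 1.404×10^13 m³ of water.
Ardard: ice volume = 2.05×10^4 km² × 3070 m = 6.294×10^4 km³; 0.54 × 6.294×10^4 × (911/998.5) = 3.101×10^4 km³ of water.
Total added water ≈ 4.505×10^13 m³ over 3.50×10^14 m² → Δh = 0.129 m = 130 mm.

≈ 130 mm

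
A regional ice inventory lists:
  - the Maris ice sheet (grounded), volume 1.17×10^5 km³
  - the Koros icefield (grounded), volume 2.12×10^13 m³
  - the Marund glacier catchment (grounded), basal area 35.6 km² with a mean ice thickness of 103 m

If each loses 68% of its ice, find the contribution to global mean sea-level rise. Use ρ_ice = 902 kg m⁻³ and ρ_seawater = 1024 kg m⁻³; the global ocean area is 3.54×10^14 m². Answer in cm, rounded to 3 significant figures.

Maris: 0.68 × 1.17×10^5 km³ × (902/1024) = 7.008×10^4 km³ of water.
Koros: 0.68 × 2.12×10^13 m³ × (902/1024) = 1.270×10^13 m³ of water.
Marund: ice volume = 35.6 km² × 103 m = 3.667 km³; 0.68 × 3.667 × (902/1024) = 2.196 km³ of water.
Total added water ≈ 8.278×10^13 m³ over 3.54×10^14 m² → Δh = 0.234 m = 23.4 cm.

≈ 23.4 cm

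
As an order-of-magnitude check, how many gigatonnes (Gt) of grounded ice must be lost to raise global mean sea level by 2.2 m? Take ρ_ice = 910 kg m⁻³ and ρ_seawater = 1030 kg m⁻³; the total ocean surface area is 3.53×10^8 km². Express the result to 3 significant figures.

≈ 8.00×10^5 Gt

Required water volume = Δh × A = 2.2 m × 3.53×10^14 m² = 7.766×10^14 m³.
ρ_w = 1030 kg m⁻³, so the mass of water = 7.766×10^14 m³ × 1030 kg m⁻³ = 7.999×10^17 kg = 8.00×10^5 Gt (and the same mass of ice, by conservation).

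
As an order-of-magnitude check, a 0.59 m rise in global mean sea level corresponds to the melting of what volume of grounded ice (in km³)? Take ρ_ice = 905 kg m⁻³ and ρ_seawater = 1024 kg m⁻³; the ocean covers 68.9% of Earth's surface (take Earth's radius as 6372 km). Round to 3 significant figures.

≈ 2.35×10^5 km³

Required water volume = Δh × A = 0.59 m × 3.52×10^14 m² = 2.074×10^14 m³ = 2.074×10^5 km³.
Ice volume = water volume × ρ_w/ρ_ice = 2.074×10^5 × 1024/905 = 2.35×10^5 km³.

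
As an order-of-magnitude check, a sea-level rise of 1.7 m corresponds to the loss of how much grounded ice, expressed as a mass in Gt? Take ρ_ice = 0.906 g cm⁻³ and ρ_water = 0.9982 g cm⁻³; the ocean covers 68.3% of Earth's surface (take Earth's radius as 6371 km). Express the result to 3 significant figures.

Required water volume = Δh × A = 1.7 m × 3.48×10^14 m² = 5.922×10^14 m³.
ρ_w = 0.9982 g cm⁻³ = 998.2 kg m⁻³, so the mass of water = 5.922×10^14 m³ × 998.2 kg m⁻³ = 5.912×10^17 kg = 5.91×10^5 Gt (and the same mass of ice, by conservation).

≈ 5.91×10^5 Gt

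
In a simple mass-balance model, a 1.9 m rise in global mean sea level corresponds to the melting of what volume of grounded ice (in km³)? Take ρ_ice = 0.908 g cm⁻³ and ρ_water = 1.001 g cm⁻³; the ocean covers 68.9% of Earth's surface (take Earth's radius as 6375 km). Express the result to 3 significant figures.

≈ 7.37×10^5 km³

Required water volume = Δh × A = 1.9 m × 3.52×10^14 m² = 6.686×10^14 m³ = 6.686×10^5 km³.
Ice volume = water volume × ρ_w/ρ_ice = 6.686×10^5 × 1001/908 = 7.37×10^5 km³.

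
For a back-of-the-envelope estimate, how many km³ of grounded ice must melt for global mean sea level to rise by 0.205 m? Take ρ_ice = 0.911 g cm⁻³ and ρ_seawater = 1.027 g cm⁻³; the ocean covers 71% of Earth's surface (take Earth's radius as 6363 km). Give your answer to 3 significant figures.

Required water volume = Δh × A = 0.205 m × 3.61×10^14 m² = 7.405×10^13 m³ = 7.405×10^4 km³.
Ice volume = water volume × ρ_w/ρ_ice = 7.405×10^4 × 1027/911 = 8.35×10^4 km³.

≈ 8.35×10^4 km³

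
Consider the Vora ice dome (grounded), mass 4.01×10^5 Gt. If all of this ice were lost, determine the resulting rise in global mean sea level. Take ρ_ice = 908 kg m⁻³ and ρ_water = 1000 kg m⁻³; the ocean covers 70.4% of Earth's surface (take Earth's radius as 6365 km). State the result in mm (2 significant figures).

≈ 1100 mm

Vora: 4.01×10^5 Gt = 4.010×10^17 kg; dividing by ρ_w = 1000 kg m⁻³ gives 4.010×10^14 m³ of water.
Spread over 3.58×10^14 m² of ocean, Δh = 4.010×10^14 / 3.58×10^14 = 1.12 m = 1100 mm.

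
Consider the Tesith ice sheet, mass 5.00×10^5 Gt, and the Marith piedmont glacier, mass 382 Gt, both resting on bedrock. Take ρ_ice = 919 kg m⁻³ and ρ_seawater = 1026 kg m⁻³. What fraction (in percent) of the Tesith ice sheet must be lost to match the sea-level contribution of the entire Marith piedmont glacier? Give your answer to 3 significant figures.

Equal sea-level rise means equal mass of meltwater, i.e. equal mass of ice lost.
Ice mass of Marith: 3.820×10^14 kg; ice mass of Tesith: 5.000×10^17 kg.
Fraction required = 3.820×10^14 / 5.000×10^17 = 7.64×10^-4 → 0.0764 %.

≈ 0.0764 %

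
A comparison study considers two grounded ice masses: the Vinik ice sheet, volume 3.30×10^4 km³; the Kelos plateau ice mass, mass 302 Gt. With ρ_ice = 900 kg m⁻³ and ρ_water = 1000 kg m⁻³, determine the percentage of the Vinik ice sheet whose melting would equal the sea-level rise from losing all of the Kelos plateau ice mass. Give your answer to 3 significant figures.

≈ 1.02 %

Equal sea-level rise means equal mass of meltwater, i.e. equal mass of ice lost.
Ice mass of Kelos: 3.020×10^14 kg; ice mass of Vinik: 2.970×10^16 kg.
Fraction required = 3.020×10^14 / 2.970×10^16 = 0.0102 → 1.02 %.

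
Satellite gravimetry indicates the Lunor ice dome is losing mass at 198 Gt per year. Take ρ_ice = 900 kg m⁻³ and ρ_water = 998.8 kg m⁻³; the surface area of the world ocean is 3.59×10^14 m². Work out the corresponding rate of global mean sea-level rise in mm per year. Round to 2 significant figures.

≈ 0.55 mm/yr

ρ_w = 998.8 kg m⁻³. Annual water volume added = 198 Gt / ρ_w = 1.980×10^14 kg / 998.8 kg m⁻³ = 1.982×10^11 m³.
Δh per year = 1.982×10^11 / 3.59×10^14 = 5.52×10^-4 m = 0.55 mm.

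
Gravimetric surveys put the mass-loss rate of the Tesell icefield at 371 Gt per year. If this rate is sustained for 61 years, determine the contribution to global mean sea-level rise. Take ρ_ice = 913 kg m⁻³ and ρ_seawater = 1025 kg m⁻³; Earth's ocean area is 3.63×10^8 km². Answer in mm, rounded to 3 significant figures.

≈ 60.8 mm

Total mass lost = 371 Gt/yr × 61 yr = 2.263×10^4 Gt = 2.263×10^16 kg.
ρ_w = 1025 kg m⁻³, so water volume = 2.263×10^16 / 1025 = 2.208×10^13 m³.
Δh = 2.208×10^13 / 3.63×10^14 = 0.0608 m = 60.8 mm.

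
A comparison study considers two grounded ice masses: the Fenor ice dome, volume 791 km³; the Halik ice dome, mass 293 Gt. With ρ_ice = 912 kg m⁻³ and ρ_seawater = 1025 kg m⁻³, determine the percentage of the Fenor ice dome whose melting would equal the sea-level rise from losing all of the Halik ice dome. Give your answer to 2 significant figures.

≈ 41 %

Equal sea-level rise means equal mass of meltwater, i.e. equal mass of ice lost.
Ice mass of Halik: 2.930×10^14 kg; ice mass of Fenor: 7.214×10^14 kg.
Fraction required = 2.930×10^14 / 7.214×10^14 = 0.406 → 41 %.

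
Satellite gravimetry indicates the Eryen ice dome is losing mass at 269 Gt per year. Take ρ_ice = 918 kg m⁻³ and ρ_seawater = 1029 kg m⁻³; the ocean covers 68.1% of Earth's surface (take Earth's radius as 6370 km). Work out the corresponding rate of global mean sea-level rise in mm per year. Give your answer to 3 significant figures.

≈ 0.753 mm/yr

ρ_w = 1029 kg m⁻³. Annual water volume added = 269 Gt / ρ_w = 2.690×10^14 kg / 1029 kg m⁻³ = 2.614×10^11 m³.
Δh per year = 2.614×10^11 / 3.47×10^14 = 7.53×10^-4 m = 0.753 mm.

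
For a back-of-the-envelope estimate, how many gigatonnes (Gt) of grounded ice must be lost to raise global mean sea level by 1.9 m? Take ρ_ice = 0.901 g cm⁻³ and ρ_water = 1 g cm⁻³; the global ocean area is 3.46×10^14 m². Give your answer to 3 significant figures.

Required water volume = Δh × A = 1.9 m × 3.46×10^14 m² = 6.574×10^14 m³.
ρ_w = 1 g cm⁻³ = 1000 kg m⁻³, so the mass of water = 6.574×10^14 m³ × 1000 kg m⁻³ = 6.574×10^17 kg = 6.57×10^5 Gt (and the same mass of ice, by conservation).

≈ 6.57×10^5 Gt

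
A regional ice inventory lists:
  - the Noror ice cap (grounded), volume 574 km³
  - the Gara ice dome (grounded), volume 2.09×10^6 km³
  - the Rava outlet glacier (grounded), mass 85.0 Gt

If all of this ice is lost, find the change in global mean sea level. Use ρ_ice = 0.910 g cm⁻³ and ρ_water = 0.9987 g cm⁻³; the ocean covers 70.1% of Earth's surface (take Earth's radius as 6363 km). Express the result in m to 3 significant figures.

Noror: 574 km³ × (910/998.7) = 523.0 km³ of water.
Gara: 2.09×10^6 km³ × (910/998.7) = 1.904×10^6 km³ of water.
Rava: 85.0 Gt = 8.500×10^13 kg; dividing by ρ_w = 0.9987 g cm⁻³ = 998.7 kg m⁻³ gives 8.511×10^10 m³ of water.
Total added water ≈ 1.905×10^15 m³ over 3.57×10^14 m² → Δh = 5.34 m.

≈ 5.34 m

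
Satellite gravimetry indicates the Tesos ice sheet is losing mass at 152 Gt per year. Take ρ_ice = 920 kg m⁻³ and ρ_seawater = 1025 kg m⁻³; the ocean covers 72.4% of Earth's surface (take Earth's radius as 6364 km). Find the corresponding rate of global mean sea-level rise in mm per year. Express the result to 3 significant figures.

ρ_w = 1025 kg m⁻³. Annual water volume added = 152 Gt / ρ_w = 1.520×10^14 kg / 1025 kg m⁻³ = 1.483×10^11 m³.
Δh per year = 1.483×10^11 / 3.68×10^14 = 4.02×10^-4 m = 0.402 mm.

≈ 0.402 mm/yr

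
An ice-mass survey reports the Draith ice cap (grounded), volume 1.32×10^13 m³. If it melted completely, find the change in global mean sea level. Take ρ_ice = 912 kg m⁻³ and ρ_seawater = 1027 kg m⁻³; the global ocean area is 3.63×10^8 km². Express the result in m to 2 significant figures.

Draith: 1.32×10^13 m³ × (912/1027) = 1.172×10^13 m³ of water.
Spread over 3.63×10^14 m² of ocean, Δh = 1.172×10^13 / 3.63×10^14 = 0.0323 m.

≈ 0.032 m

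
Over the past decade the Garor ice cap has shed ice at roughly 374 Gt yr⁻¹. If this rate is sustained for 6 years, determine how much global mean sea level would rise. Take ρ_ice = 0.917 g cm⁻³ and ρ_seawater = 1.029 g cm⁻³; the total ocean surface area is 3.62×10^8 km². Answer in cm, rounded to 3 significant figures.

≈ 0.602 cm

Total mass lost = 374 Gt/yr × 6 yr = 2244 Gt = 2.244×10^15 kg.
ρ_w = 1.029 g cm⁻³ = 1029 kg m⁻³, so water volume = 2.244×10^15 / 1029 = 2.181×10^12 m³.
Δh = 2.181×10^12 / 3.62×10^14 = 6.02×10^-3 m = 0.602 cm.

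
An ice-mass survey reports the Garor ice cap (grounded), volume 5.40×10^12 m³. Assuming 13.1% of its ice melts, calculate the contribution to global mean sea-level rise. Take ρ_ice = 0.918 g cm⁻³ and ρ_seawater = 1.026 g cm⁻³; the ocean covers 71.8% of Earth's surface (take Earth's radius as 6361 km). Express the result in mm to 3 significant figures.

≈ 1.73 mm

Garor: 0.131 × 5.40×10^12 m³ × (918/1026) = 6.329×10^11 m³ of water.
Spread over 3.65×10^14 m² of ocean, Δh = 6.329×10^11 / 3.65×10^14 = 1.73×10^-3 m = 1.73 mm.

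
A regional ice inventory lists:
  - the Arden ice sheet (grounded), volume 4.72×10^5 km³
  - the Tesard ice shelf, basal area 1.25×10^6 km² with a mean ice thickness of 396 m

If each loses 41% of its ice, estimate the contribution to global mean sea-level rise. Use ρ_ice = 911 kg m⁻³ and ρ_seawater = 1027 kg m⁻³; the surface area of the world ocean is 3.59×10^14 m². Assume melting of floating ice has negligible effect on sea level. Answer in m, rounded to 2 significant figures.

≈ 0.48 m

Arden: 0.41 × 4.72×10^5 km³ × (911/1027) = 1.717×10^5 km³ of water.
The Tesard ice shelf is floating and already displaces its own weight of water, so its melt adds essentially nothing to sea level.
Total added water ≈ 1.717×10^14 m³ over 3.59×10^14 m² → Δh = 0.478 m.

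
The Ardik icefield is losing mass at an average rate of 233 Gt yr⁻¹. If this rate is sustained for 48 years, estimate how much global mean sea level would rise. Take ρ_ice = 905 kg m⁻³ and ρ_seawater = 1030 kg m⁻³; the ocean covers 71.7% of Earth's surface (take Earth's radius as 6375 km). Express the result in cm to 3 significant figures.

Total mass lost = 233 Gt/yr × 48 yr = 1.118×10^4 Gt = 1.118×10^16 kg.
ρ_w = 1030 kg m⁻³, so water volume = 1.118×10^16 / 1030 = 1.086×10^13 m³.
Δh = 1.086×10^13 / 3.66×10^14 = 0.0297 m = 2.97 cm.

≈ 2.97 cm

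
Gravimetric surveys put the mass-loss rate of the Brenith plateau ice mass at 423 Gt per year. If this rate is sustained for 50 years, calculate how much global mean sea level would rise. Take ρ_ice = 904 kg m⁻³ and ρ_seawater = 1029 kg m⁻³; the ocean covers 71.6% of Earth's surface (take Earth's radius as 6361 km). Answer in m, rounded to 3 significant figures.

Total mass lost = 423 Gt/yr × 50 yr = 2.115×10^4 Gt = 2.115×10^16 kg.
ρ_w = 1029 kg m⁻³, so water volume = 2.115×10^16 / 1029 = 2.055×10^13 m³.
Δh = 2.055×10^13 / 3.64×10^14 = 0.0565 m.

≈ 0.0565 m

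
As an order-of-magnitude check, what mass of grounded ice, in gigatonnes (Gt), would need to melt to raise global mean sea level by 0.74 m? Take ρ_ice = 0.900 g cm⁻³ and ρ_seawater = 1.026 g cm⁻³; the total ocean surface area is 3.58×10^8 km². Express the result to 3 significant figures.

Required water volume = Δh × A = 0.74 m × 3.58×10^14 m² = 2.649×10^14 m³.
ρ_w = 1.026 g cm⁻³ = 1026 kg m⁻³, so the mass of water = 2.649×10^14 m³ × 1026 kg m⁻³ = 2.718×10^17 kg = 2.72×10^5 Gt (and the same mass of ice, by conservation).

≈ 2.72×10^5 Gt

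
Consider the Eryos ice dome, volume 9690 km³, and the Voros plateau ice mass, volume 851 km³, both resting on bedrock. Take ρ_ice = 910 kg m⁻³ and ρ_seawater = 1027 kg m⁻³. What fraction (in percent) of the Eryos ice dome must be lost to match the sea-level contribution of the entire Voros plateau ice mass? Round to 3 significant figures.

Equal sea-level rise means equal mass of meltwater, i.e. equal mass of ice lost.
Ice mass of Voros: 7.744×10^14 kg; ice mass of Eryos: 8.818×10^15 kg.
Fraction required = 7.744×10^14 / 8.818×10^15 = 0.0878 → 8.78 %.

≈ 8.78 %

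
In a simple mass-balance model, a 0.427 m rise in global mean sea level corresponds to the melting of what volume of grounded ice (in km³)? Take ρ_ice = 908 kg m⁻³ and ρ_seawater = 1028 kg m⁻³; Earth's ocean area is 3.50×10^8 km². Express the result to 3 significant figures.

Required water volume = Δh × A = 0.427 m × 3.50×10^14 m² = 1.494×10^14 m³ = 1.494×10^5 km³.
Ice volume = water volume × ρ_w/ρ_ice = 1.494×10^5 × 1028/908 = 1.69×10^5 km³.

≈ 1.69×10^5 km³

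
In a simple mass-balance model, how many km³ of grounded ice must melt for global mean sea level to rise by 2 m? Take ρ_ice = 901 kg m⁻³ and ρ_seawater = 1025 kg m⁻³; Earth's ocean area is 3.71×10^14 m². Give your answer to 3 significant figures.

≈ 8.44×10^5 km³

Required water volume = Δh × A = 2 m × 3.71×10^14 m² = 7.420×10^14 m³ = 7.420×10^5 km³.
Ice volume = water volume × ρ_w/ρ_ice = 7.420×10^5 × 1025/901 = 8.44×10^5 km³.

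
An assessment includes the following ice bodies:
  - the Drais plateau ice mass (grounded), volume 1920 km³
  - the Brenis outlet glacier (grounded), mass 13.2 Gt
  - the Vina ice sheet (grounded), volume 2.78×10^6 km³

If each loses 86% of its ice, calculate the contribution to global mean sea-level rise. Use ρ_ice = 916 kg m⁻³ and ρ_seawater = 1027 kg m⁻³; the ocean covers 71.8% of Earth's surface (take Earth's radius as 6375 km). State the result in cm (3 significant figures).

≈ 582 cm

Drais: 0.86 × 1920 km³ × (916/1027) = 1473 km³ of water.
Brenis: 0.86 × 13.2 Gt = 1.135×10^13 kg; dividing by ρ_w = 1027 kg m⁻³ gives 1.105×10^10 m³ of water.
Vina: 0.86 × 2.78×10^6 km³ × (916/1027) = 2.132×10^6 km³ of water.
Total added water ≈ 2.134×10^15 m³ over 3.67×10^14 m² → Δh = 5.82 m = 582 cm.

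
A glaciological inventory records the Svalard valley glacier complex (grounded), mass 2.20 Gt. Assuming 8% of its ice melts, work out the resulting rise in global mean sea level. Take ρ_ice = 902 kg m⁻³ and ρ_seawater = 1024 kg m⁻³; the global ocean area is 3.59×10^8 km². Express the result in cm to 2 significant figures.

≈ 4.8×10^-5 cm

Svalard: 0.08 × 2.20 Gt = 1.760×10^11 kg; dividing by ρ_w = 1024 kg m⁻³ gives 1.719×10^8 m³ of water.
Spread over 3.59×10^14 m² of ocean, Δh = 1.719×10^8 / 3.59×10^14 = 4.79×10^-7 m = 4.8×10^-5 cm.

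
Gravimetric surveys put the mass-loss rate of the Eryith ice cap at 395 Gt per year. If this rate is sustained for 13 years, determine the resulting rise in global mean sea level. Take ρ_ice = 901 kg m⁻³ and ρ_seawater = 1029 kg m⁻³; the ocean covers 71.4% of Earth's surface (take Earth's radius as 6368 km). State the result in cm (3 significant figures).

Total mass lost = 395 Gt/yr × 13 yr = 5135 Gt = 5.135×10^15 kg.
ρ_w = 1029 kg m⁻³, so water volume = 5.135×10^15 / 1029 = 4.990×10^12 m³.
Δh = 4.990×10^12 / 3.64×10^14 = 0.0137 m = 1.37 cm.

≈ 1.37 cm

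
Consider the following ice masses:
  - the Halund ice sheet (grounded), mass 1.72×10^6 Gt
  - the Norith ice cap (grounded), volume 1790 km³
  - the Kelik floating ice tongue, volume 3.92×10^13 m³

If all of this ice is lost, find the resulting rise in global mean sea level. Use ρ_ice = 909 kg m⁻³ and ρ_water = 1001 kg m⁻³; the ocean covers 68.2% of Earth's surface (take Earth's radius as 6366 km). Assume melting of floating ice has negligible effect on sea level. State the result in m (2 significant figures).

Halund: 1.72×10^6 Gt = 1.720×10^18 kg; dividing by ρ_w = 1001 kg m⁻³ gives 1.718×10^15 m³ of water.
Norith: 1790 km³ × (909/1001) = 1625 km³ of water.
The Kelik floating ice tongue is floating and already displaces its own weight of water, so its melt adds essentially nothing to sea level.
Total added water ≈ 1.720×10^15 m³ over 3.47×10^14 m² → Δh = 4.95 m.

≈ 5.0 m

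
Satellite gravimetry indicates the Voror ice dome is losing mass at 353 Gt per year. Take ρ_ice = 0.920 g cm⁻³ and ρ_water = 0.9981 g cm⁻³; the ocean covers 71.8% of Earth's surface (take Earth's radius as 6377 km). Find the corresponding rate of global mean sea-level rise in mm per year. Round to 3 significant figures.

ρ_w = 0.9981 g cm⁻³ = 998.1 kg m⁻³. Annual water volume added = 353 Gt / ρ_w = 3.530×10^14 kg / 998.1 kg m⁻³ = 3.537×10^11 m³.
Δh per year = 3.537×10^11 / 3.67×10^14 = 9.64×10^-4 m = 0.964 mm.

≈ 0.964 mm/yr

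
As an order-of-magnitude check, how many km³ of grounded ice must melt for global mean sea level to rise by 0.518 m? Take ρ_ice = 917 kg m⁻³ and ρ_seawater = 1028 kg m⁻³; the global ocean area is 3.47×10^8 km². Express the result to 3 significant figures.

≈ 2.02×10^5 km³

Required water volume = Δh × A = 0.518 m × 3.47×10^14 m² = 1.797×10^14 m³ = 1.797×10^5 km³.
Ice volume = water volume × ρ_w/ρ_ice = 1.797×10^5 × 1028/917 = 2.02×10^5 km³.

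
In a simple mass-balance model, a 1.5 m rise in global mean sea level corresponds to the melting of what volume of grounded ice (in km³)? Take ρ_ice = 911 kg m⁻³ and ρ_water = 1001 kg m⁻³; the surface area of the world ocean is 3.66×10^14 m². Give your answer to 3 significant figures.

≈ 6.03×10^5 km³

Required water volume = Δh × A = 1.5 m × 3.66×10^14 m² = 5.490×10^14 m³ = 5.490×10^5 km³.
Ice volume = water volume × ρ_w/ρ_ice = 5.490×10^5 × 1001/911 = 6.03×10^5 km³.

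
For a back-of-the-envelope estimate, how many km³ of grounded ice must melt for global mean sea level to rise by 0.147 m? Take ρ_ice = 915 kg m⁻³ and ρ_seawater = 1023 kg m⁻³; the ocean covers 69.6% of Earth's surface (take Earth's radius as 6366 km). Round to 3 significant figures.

≈ 5.83×10^4 km³

Required water volume = Δh × A = 0.147 m × 3.54×10^14 m² = 5.210×10^13 m³ = 5.210×10^4 km³.
Ice volume = water volume × ρ_w/ρ_ice = 5.210×10^4 × 1023/915 = 5.83×10^4 km³.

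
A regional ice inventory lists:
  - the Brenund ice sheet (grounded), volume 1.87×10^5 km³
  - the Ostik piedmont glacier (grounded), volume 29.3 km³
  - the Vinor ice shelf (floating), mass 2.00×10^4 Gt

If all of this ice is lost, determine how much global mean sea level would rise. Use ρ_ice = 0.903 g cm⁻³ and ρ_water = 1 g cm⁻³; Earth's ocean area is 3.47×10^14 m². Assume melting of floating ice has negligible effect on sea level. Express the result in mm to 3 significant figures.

≈ 487 mm

Brenund: 1.87×10^5 km³ × (903/1000) = 1.689×10^5 km³ of water.
Ostik: 29.3 km³ × (903/1000) = 26.46 km³ of water.
The Vinor ice shelf is floating and already displaces its own weight of water, so its melt adds essentially nothing to sea level.
Total added water ≈ 1.689×10^14 m³ over 3.47×10^14 m² → Δh = 0.487 m = 487 mm.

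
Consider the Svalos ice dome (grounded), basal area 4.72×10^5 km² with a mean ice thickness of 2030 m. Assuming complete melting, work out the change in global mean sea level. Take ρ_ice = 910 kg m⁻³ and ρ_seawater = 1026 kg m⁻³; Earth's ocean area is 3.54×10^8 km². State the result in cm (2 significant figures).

≈ 240 cm

Svalos: ice volume = 4.72×10^5 km² × 2030 m = 9.582×10^5 km³; 9.582×10^5 × (910/1026) = 8.498×10^5 km³ of water.
Spread over 3.54×10^14 m² of ocean, Δh = 8.498×10^14 / 3.54×10^14 = 2.40 m = 240 cm.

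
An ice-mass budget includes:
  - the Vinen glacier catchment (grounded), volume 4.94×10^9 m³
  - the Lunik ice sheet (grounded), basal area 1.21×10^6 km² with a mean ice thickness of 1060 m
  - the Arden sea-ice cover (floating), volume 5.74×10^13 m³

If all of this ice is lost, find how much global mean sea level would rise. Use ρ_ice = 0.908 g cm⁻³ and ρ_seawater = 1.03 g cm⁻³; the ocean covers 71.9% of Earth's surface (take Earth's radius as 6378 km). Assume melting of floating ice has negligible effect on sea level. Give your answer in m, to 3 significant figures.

Vinen: 4.94×10^9 m³ × (908/1030) = 4.355×10^9 m³ of water.
Lunik: ice volume = 1.21×10^6 km² × 1060 m = 1.283×10^6 km³; 1.283×10^6 × (908/1030) = 1.131×10^6 km³ of water.
The Arden sea-ice cover is floating and already displaces its own weight of water, so its melt adds essentially nothing to sea level.
Total added water ≈ 1.131×10^15 m³ over 3.68×10^14 m² → Δh = 3.08 m.

≈ 3.08 m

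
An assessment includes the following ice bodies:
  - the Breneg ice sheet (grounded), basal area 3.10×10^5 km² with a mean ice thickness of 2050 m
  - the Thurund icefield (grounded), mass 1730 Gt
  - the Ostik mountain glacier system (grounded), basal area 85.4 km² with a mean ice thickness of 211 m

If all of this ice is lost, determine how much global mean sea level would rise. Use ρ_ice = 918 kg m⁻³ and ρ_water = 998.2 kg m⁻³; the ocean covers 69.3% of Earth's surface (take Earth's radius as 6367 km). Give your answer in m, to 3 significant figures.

Breneg: ice volume = 3.10×10^5 km² × 2050 m = 6.355×10^5 km³; 6.355×10^5 × (918/998.2) = 5.844×10^5 km³ of water.
Thurund: 1730 Gt = 1.730×10^15 kg; dividing by ρ_w = 998.2 kg m⁻³ gives 1.733×10^12 m³ of water.
Ostik: ice volume = 85.4 km² × 211 m = 18.02 km³; 18.02 × (918/998.2) = 16.57 km³ of water.
Total added water ≈ 5.862×10^14 m³ over 3.53×10^14 m² → Δh = 1.66 m.

≈ 1.66 m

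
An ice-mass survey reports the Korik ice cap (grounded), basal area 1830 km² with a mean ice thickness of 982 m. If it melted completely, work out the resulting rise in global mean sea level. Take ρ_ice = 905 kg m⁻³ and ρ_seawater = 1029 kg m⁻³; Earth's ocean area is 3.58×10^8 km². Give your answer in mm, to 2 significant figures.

Korik: ice volume = 1830 km² × 982 m = 1797 km³; 1797 × (905/1029) = 1581 km³ of water.
Spread over 3.58×10^14 m² of ocean, Δh = 1.581×10^12 / 3.58×10^14 = 4.41×10^-3 m = 4.4 mm.

≈ 4.4 mm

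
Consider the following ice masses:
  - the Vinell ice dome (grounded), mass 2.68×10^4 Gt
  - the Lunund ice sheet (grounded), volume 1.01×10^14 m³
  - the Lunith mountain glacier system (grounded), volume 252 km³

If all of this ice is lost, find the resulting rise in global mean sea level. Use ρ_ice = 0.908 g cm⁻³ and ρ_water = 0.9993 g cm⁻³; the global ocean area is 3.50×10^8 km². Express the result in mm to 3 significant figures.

Vinell: 2.68×10^4 Gt = 2.680×10^16 kg; dividing by ρ_w = 0.9993 g cm⁻³ = 999.3 kg m⁻³ gives 2.682×10^13 m³ of water.
Lunund: 1.01×10^14 m³ × (908/999.3) = 9.177×10^13 m³ of water.
Lunith: 252 km³ × (908/999.3) = 229.0 km³ of water.
Total added water ≈ 1.188×10^14 m³ over 3.50×10^14 m² → Δh = 0.339 m = 339 mm.

≈ 339 mm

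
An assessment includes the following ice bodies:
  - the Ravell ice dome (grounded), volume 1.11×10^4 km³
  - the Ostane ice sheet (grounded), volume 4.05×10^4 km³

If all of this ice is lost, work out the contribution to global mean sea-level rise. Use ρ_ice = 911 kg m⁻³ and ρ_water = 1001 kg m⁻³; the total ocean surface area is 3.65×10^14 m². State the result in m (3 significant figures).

Ravell: 1.11×10^4 km³ × (911/1001) = 1.010×10^4 km³ of water.
Ostane: 4.05×10^4 km³ × (911/1001) = 3.686×10^4 km³ of water.
Total added water ≈ 4.696×10^13 m³ over 3.65×10^14 m² → Δh = 0.129 m.

≈ 0.129 m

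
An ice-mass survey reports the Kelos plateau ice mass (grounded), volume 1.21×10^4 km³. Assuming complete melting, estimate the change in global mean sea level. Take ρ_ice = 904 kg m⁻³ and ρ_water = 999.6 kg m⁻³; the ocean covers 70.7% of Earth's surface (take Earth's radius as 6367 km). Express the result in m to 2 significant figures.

Kelos: 1.21×10^4 km³ × (904/999.6) = 1.094×10^4 km³ of water.
Spread over 3.60×10^14 m² of ocean, Δh = 1.094×10^13 / 3.60×10^14 = 0.0304 m.

≈ 0.030 m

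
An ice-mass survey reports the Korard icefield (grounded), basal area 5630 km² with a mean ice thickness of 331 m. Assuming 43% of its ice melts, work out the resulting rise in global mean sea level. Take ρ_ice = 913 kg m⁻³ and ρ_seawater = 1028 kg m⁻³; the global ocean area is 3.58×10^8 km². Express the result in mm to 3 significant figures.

≈ 1.99 mm

Korard: ice volume = 5630 km² × 331 m = 1864 km³; 0.43 × 1864 × (913/1028) = 711.7 km³ of water.
Spread over 3.58×10^14 m² of ocean, Δh = 7.117×10^11 / 3.58×10^14 = 1.99×10^-3 m = 1.99 mm.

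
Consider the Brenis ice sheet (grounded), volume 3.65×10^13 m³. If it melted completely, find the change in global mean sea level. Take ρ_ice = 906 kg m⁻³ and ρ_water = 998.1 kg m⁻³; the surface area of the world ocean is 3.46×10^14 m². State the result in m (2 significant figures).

Brenis: 3.65×10^13 m³ × (906/998.1) = 3.313×10^13 m³ of water.
Spread over 3.46×10^14 m² of ocean, Δh = 3.313×10^13 / 3.46×10^14 = 0.0958 m.

≈ 0.096 m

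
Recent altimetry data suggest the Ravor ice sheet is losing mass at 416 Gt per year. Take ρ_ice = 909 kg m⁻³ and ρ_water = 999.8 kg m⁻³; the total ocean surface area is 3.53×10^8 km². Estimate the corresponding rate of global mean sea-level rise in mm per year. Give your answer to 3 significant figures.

ρ_w = 999.8 kg m⁻³. Annual water volume added = 416 Gt / ρ_w = 4.160×10^14 kg / 999.8 kg m⁻³ = 4.161×10^11 m³.
Δh per year = 4.161×10^11 / 3.53×10^14 = 1.18×10^-3 m = 1.18 mm.

≈ 1.18 mm/yr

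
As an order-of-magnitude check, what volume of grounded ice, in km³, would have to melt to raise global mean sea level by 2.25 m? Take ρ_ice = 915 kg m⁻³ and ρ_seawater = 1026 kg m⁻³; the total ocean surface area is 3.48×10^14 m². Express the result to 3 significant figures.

≈ 8.78×10^5 km³

Required water volume = Δh × A = 2.25 m × 3.48×10^14 m² = 7.830×10^14 m³ = 7.830×10^5 km³.
Ice volume = water volume × ρ_w/ρ_ice = 7.830×10^5 × 1026/915 = 8.78×10^5 km³.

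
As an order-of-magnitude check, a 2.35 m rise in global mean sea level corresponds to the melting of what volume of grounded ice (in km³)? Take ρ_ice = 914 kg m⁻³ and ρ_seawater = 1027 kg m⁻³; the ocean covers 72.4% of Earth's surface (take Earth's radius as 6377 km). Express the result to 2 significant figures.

Required water volume = Δh × A = 2.35 m × 3.70×10^14 m² = 8.695×10^14 m³ = 8.695×10^5 km³.
Ice volume = water volume × ρ_w/ρ_ice = 8.695×10^5 × 1027/914 = 9.8×10^5 km³.

≈ 9.8×10^5 km³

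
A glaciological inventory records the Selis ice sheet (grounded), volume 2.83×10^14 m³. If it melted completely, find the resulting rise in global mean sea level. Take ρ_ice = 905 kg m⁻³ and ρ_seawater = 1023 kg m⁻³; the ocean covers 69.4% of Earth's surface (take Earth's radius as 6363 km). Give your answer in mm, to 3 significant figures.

≈ 709 mm

Selis: 2.83×10^14 m³ × (905/1023) = 2.504×10^14 m³ of water.
Spread over 3.53×10^14 m² of ocean, Δh = 2.504×10^14 / 3.53×10^14 = 0.709 m = 709 mm.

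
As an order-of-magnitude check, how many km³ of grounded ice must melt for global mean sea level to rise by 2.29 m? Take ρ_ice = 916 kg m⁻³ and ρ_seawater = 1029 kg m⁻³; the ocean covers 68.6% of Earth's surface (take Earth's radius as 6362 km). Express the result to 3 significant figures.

≈ 8.98×10^5 km³

Required water volume = Δh × A = 2.29 m × 3.49×10^14 m² = 7.990×10^14 m³ = 7.990×10^5 km³.
Ice volume = water volume × ρ_w/ρ_ice = 7.990×10^5 × 1029/916 = 8.98×10^5 km³.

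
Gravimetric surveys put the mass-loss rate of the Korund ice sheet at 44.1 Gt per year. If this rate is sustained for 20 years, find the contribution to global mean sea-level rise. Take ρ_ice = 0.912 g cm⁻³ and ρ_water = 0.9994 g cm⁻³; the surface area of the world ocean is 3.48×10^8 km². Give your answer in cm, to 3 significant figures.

≈ 0.254 cm

Total mass lost = 44.1 Gt/yr × 20 yr = 882.0 Gt = 8.820×10^14 kg.
ρ_w = 0.9994 g cm⁻³ = 999.4 kg m⁻³, so water volume = 8.820×10^14 / 999.4 = 8.825×10^11 m³.
Δh = 8.825×10^11 / 3.48×10^14 = 2.54×10^-3 m = 0.254 cm.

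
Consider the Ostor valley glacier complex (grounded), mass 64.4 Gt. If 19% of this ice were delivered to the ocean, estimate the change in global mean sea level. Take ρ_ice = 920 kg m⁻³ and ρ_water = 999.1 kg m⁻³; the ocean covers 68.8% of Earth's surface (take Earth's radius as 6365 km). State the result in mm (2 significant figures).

≈ 0.035 mm

Ostor: 0.19 × 64.4 Gt = 1.224×10^13 kg; dividing by ρ_w = 999.1 kg m⁻³ gives 1.225×10^10 m³ of water.
Spread over 3.50×10^14 m² of ocean, Δh = 1.225×10^10 / 3.50×10^14 = 3.50×10^-5 m = 0.035 mm.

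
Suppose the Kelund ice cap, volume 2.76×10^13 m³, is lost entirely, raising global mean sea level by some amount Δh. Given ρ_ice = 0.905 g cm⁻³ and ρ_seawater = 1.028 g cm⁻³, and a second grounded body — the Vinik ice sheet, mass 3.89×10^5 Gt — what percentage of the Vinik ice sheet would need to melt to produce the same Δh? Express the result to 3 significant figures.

≈ 6.42 %

Equal sea-level rise means equal mass of meltwater, i.e. equal mass of ice lost.
Ice mass of Kelund: 2.498×10^16 kg; ice mass of Vinik: 3.890×10^17 kg.
Fraction required = 2.498×10^16 / 3.890×10^17 = 0.0642 → 6.42 %.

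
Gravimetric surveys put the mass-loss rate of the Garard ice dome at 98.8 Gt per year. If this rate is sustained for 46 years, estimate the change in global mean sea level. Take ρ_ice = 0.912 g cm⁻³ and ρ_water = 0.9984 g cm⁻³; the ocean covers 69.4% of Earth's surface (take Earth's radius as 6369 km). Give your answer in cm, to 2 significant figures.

≈ 1.3 cm

Total mass lost = 98.8 Gt/yr × 46 yr = 4545 Gt = 4.545×10^15 kg.
ρ_w = 0.9984 g cm⁻³ = 998.4 kg m⁻³, so water volume = 4.545×10^15 / 998.4 = 4.552×10^12 m³.
Δh = 4.552×10^12 / 3.54×10^14 = 0.0129 m = 1.3 cm.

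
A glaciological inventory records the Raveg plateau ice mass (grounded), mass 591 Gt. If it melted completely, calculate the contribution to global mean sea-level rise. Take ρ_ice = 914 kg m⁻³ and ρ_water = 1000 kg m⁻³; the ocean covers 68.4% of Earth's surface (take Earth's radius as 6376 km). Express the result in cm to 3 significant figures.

≈ 0.169 cm

Raveg: 591 Gt = 5.910×10^14 kg; dividing by ρ_w = 1000 kg m⁻³ gives 5.910×10^11 m³ of water.
Spread over 3.49×10^14 m² of ocean, Δh = 5.910×10^11 / 3.49×10^14 = 1.69×10^-3 m = 0.169 cm.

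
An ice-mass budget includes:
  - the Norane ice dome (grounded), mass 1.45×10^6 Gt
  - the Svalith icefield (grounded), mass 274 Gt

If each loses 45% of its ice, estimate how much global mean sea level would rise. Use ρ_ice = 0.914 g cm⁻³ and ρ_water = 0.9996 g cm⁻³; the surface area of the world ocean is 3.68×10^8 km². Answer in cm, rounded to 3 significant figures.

Norane: 0.45 × 1.45×10^6 Gt = 6.525×10^17 kg; dividing by ρ_w = 0.9996 g cm⁻³ = 999.6 kg m⁻³ gives 6.528×10^14 m³ of water.
Svalith: 0.45 × 274 Gt = 1.233×10^14 kg; dividing by ρ_w = 999.6 kg m⁻³ gives 1.233×10^11 m³ of water.
Total added water ≈ 6.529×10^14 m³ over 3.68×10^14 m² → Δh = 1.77 m = 177 cm.

≈ 177 cm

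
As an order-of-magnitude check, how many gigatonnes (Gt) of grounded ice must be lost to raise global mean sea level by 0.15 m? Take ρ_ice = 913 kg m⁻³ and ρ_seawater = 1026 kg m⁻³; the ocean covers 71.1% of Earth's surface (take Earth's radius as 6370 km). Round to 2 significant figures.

≈ 5.6×10^4 Gt

Required water volume = Δh × A = 0.15 m × 3.63×10^14 m² = 5.438×10^13 m³.
ρ_w = 1026 kg m⁻³, so the mass of water = 5.438×10^13 m³ × 1026 kg m⁻³ = 5.580×10^16 kg = 5.6×10^4 Gt (and the same mass of ice, by conservation).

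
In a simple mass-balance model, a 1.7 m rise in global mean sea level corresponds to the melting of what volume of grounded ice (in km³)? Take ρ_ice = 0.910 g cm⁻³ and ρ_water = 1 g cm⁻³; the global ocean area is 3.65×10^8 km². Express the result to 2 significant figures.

Required water volume = Δh × A = 1.7 m × 3.65×10^14 m² = 6.205×10^14 m³ = 6.205×10^5 km³.
Ice volume = water volume × ρ_w/ρ_ice = 6.205×10^5 × 1000/910 = 6.8×10^5 km³.

≈ 6.8×10^5 km³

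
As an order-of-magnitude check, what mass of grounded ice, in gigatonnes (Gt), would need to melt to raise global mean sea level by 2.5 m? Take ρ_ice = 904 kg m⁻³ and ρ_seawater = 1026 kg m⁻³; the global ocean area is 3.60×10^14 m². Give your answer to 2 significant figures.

≈ 9.2×10^5 Gt

Required water volume = Δh × A = 2.5 m × 3.60×10^14 m² = 9.000×10^14 m³.
ρ_w = 1026 kg m⁻³, so the mass of water = 9.000×10^14 m³ × 1026 kg m⁻³ = 9.234×10^17 kg = 9.2×10^5 Gt (and the same mass of ice, by conservation).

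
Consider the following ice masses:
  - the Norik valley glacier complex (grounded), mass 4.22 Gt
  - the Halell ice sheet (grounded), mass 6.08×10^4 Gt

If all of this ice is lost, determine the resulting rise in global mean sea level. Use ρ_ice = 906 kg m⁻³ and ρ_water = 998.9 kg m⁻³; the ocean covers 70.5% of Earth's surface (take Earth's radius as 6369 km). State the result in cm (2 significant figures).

≈ 17 cm

Norik: 4.22 Gt = 4.220×10^12 kg; dividing by ρ_w = 998.9 kg m⁻³ gives 4.225×10^9 m³ of water.
Halell: 6.08×10^4 Gt = 6.080×10^16 kg; dividing by ρ_w = 998.9 kg m⁻³ gives 6.087×10^13 m³ of water.
Total added water ≈ 6.087×10^13 m³ over 3.59×10^14 m² → Δh = 0.169 m = 17 cm.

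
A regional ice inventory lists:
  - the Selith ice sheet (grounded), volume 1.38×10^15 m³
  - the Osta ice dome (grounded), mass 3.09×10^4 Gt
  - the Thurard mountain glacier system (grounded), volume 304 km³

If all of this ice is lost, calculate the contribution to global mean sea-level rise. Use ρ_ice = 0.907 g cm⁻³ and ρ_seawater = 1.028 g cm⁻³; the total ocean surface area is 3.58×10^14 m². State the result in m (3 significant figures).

≈ 3.49 m

Selith: 1.38×10^15 m³ × (907/1028) = 1.218×10^15 m³ of water.
Osta: 3.09×10^4 Gt = 3.090×10^16 kg; dividing by ρ_w = 1.028 g cm⁻³ = 1028 kg m⁻³ gives 3.006×10^13 m³ of water.
Thurard: 304 km³ × (907/1028) = 268.2 km³ of water.
Total added water ≈ 1.248×10^15 m³ over 3.58×10^14 m² → Δh = 3.49 m.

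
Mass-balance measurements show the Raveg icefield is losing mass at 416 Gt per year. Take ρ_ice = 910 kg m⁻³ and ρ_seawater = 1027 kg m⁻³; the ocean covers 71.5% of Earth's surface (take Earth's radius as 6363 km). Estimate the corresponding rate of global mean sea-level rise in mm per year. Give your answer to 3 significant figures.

≈ 1.11 mm/yr

ρ_w = 1027 kg m⁻³. Annual water volume added = 416 Gt / ρ_w = 4.160×10^14 kg / 1027 kg m⁻³ = 4.051×10^11 m³.
Δh per year = 4.051×10^11 / 3.64×10^14 = 1.11×10^-3 m = 1.11 mm.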